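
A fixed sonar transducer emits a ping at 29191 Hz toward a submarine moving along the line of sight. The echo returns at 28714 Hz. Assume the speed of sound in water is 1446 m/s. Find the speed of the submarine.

11.9 m/s

Double Doppler shift off a moving reflector: f₂ = f₀ · (v + u)/(v − u) (u > 0 toward emitter).
Rearranging, u = v · (f₂ − f₀)/(f₂ + f₀) = 1446 × -477/57905 ≈ -11.9 m/s.
So the submarine is moving at 11.9 m/s away from the emitter.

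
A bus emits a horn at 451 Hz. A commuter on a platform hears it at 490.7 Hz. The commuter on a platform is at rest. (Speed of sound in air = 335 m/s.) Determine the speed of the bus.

f' > f, so the bus is approaching.
f' = f · v/(v − v_s) ⇒ v_s = v · |1 − f/f'|.
v_s = 335 × |1 − 451/490.7| = 335 × 0.0809 ≈ 27 m/s.

27 m/s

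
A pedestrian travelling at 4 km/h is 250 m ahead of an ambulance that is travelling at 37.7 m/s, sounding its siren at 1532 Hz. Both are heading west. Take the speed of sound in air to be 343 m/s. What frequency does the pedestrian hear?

4 km/h = 1.111 m/s.
The pedestrian is ahead, so the ambulance is moving toward it while the pedestrian is moving away from the ambulance.
Both move, so f' = f · (v − v_o)/(v − v_s).
f' = 1532 × (343 − 1.111)/(343 − 37.7) = 1532 × 341.89/305.3 ≈ 1716 Hz.

1716 Hz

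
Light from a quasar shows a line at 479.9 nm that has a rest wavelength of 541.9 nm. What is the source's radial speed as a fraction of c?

0.121

λ'/λ₀ = 0.8856 < 1 (blueshift), so the source is approaching.
λ'/λ₀ = √((1 − β)/(1 + β)) for an approaching source ⇒ β = (1 − r²)/(1 + r²) with r = λ'/λ₀.
β = (1 − 0.7843)/(1 + 0.7843) ≈ 0.121.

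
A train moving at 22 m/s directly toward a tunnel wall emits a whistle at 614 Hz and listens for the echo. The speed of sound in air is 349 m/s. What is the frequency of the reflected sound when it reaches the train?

697 Hz

The tunnel wall receives the sound from a moving source: f₁ = f₀ · v/(v − v_e) = 614 × 349/327 ≈ 655 Hz.
On the return leg the train is a moving observer: f₂ = f₁ · (v + v_e)/v = 655 × 371/349 ≈ 697 Hz.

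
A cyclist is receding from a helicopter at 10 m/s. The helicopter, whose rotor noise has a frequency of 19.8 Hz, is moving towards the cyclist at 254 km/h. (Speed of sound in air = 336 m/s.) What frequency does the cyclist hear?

24.3 Hz

254 km/h = 70.56 m/s.
General Doppler shift: f' = f · (v − v_o)/(v − v_s).
f' = 19.8 × (336 − 10)/(336 − 70.56) = 19.8 × 326/265.44 ≈ 24.3 Hz.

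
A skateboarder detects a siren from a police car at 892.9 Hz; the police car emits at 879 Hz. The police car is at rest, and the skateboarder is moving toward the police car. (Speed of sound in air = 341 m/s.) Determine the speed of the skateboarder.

f' = f · (v + v_o)/v ⇒ v_o = v · |f'/f − 1|.
v_o = 341 × |892.9/879 − 1| = 341 × 0.01581 ≈ 5.4 m/s.

5.4 m/s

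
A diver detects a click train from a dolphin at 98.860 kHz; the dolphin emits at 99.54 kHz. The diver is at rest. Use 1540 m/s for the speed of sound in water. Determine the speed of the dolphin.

f' < f, so the dolphin is receding.
f' = f · v/(v + v_s) ⇒ v_s = v · |1 − f/f'|.
v_s = 1540 × |1 − 99.54/98.860| = 1540 × 0.006878 ≈ 10.6 m/s.

10.6 m/s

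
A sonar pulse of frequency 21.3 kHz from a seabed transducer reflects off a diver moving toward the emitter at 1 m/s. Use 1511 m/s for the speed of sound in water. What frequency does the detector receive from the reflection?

21.3 kHz

At the diver (a moving observer), f₁ = f₀ · (v + u)/v = 21.3 × 1512/1511 ≈ 21.3 kHz.
The reflection then acts as a moving source: f₂ = f₁ · v/(v − u) ≈ 21.3 kHz.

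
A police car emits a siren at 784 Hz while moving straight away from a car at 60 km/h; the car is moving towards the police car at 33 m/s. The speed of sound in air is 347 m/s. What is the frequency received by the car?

60 km/h = 16.67 m/s.
Both move, so f' = f · (v + v_o)/(v + v_s).
f' = 784 × (347 + 33)/(347 + 16.67) = 784 × 380/363.67 ≈ 819 Hz.

819 Hz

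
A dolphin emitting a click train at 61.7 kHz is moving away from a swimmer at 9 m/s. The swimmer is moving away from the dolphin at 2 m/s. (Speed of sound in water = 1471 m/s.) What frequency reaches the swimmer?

61.2 kHz

With source receding and observer receding, f' = f · (v − v_o)/(v + v_s).
f' = 61.7 × (1471 − 2)/(1471 + 9) = 61.7 × 1469/1480 ≈ 61.2 kHz.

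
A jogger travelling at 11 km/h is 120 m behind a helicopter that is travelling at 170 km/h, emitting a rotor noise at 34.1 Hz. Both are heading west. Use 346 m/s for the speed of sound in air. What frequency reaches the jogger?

30.3 Hz

170 km/h = 47.22 m/s; 11 km/h = 3.056 m/s.
The jogger is behind, so the helicopter is moving away from it while the jogger is moving toward the helicopter.
General Doppler shift: f' = f · (v + v_o)/(v + v_s).
f' = 34.1 × (346 + 3.056)/(346 + 47.22) = 34.1 × 349.06/393.22 ≈ 30.3 Hz.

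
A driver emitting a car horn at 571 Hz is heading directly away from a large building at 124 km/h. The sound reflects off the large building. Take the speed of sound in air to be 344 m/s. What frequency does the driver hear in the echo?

124 km/h = 34.44 m/s.
The large building receives the sound from a moving source: f₁ = f₀ · v/(v + v_e) = 571 × 344/378.44 ≈ 519 Hz.
On the return leg the driver is a moving observer: f₂ = f₁ · (v − v_e)/v = 519 × 309.56/344 ≈ 467 Hz.

467 Hz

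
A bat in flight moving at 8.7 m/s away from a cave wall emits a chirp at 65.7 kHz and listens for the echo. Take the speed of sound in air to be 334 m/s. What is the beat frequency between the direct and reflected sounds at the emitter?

The cave wall receives the sound from a moving source: f₁ = f₀ · v/(v + v_e) = 65.7 × 334/342.7 ≈ 64.03 kHz.
On the return leg the bat in flight is a moving observer: f₂ = f₁ · (v − v_e)/v = 64.03 × 325.3/334 ≈ 62.36 kHz.
Beat against the emitted tone (with f₀ = 65700 Hz): |f₂ − f₀| = 2v_e·f₀/(v + v_e) = 2 × 8.7 × 65700/342.7 ≈ 3336 Hz.

3336 Hz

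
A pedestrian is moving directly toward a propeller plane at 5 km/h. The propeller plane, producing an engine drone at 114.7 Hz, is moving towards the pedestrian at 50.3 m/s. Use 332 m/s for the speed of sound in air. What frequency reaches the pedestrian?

5 km/h = 1.389 m/s.
General Doppler shift: f' = f · (v + v_o)/(v − v_s).
f' = 114.7 × (332 + 1.389)/(332 − 50.3) = 114.7 × 333.39/281.7 ≈ 136 Hz.

136 Hz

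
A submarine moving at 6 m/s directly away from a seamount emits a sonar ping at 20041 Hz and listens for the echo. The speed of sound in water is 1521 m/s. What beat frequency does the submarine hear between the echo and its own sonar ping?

157 Hz

The seamount receives the sound from a moving source: f₁ = f₀ · v/(v + v_e) = 20041 × 1521/1527 ≈ 19962.3 Hz.
On the return leg the submarine is a moving observer: f₂ = f₁ · (v − v_e)/v = 19962.3 × 1515/1521 ≈ 19883.5 Hz.
Equivalently f₂ = f₀ · (v − v_e)/(v + v_e).
Beat against the emitted tone: |f₂ − f₀| = 2v_e·f₀/(v + v_e) = 2 × 6 × 20041/1527 ≈ 157 Hz.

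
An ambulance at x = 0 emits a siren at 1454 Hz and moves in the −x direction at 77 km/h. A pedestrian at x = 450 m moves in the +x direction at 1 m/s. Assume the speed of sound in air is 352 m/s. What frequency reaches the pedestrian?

77 km/h = 21.39 m/s.
The observer lies on the +x side, so the source is heading away from the observer and the observer is heading away from the source.
With source receding and observer receding, f' = f · (v − v_o)/(v + v_s).
f' = 1454 × (352 − 1)/(352 + 21.39) = 1454 × 351/373.39 ≈ 1367 Hz.

1367 Hz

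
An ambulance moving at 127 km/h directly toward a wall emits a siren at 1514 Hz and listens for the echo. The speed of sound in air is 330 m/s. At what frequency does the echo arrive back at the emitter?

127 km/h = 35.28 m/s.
The wall receives the sound from a moving source: f₁ = f₀ · v/(v − v_e) = 1514 × 330/294.72 ≈ 1695 Hz.
On the return leg the ambulance is a moving observer: f₂ = f₁ · (v + v_e)/v = 1695 × 365.28/330 ≈ 1876 Hz.

1876 Hz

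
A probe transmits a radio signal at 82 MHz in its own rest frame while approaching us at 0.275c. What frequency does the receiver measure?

Relativistic Doppler for frequency: f' = f₀ · √((1 + β)/(1 − β)).
f' = 82 × √(1.2750/0.7250) = 82 × 1.32613 ≈ 108.7 MHz.

108.7 MHz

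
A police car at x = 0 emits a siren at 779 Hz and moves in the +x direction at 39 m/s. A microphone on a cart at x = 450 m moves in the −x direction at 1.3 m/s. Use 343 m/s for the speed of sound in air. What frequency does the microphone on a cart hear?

The observer lies on the +x side, so the source is heading toward the observer and the observer is heading toward the source.
Both move, so f' = f · (v + v_o)/(v − v_s).
f' = 779 × (343 + 1.3)/(343 − 39) = 779 × 344.3/304 ≈ 882 Hz.

882 Hz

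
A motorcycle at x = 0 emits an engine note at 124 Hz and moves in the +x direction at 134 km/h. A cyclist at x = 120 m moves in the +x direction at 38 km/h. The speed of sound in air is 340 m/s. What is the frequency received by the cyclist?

134 km/h = 37.22 m/s; 38 km/h = 10.56 m/s.
The observer lies on the +x side, so the source is heading toward the observer and the observer is heading away from the source.
With source approaching and observer receding, f' = f · (v − v_o)/(v − v_s).
f' = 124 × (340 − 10.56)/(340 − 37.22) = 124 × 329.44/302.78 ≈ 135 Hz.

135 Hz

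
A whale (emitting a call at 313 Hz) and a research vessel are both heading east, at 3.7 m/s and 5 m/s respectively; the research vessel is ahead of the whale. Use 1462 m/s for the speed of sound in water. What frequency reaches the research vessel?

313 Hz

The research vessel is ahead, so the whale is moving toward it while the research vessel is moving away from the whale.
General Doppler shift: f' = f · (v − v_o)/(v − v_s).
f' = 313 × (1462 − 5)/(1462 − 3.7) = 313 × 1457/1458.3 ≈ 313 Hz.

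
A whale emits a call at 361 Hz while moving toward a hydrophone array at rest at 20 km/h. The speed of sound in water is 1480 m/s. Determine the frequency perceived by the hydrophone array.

20 km/h = 5.556 m/s.
With the source moving toward a stationary observer, f' = f · v/(v − v_s).
f' = 361 × 1480/(1480 − 5.556) = 361 × 1480/1474 ≈ 362 Hz.

362 Hz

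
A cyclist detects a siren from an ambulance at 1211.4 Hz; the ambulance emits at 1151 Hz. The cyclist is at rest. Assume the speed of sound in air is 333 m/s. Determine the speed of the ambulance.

16.6 m/s

f' > f, so the ambulance is approaching.
f' = f · v/(v − v_s) ⇒ v_s = v · |1 − f/f'|.
v_s = 333 × |1 − 1151/1211.4| = 333 × 0.04986 ≈ 16.6 m/s.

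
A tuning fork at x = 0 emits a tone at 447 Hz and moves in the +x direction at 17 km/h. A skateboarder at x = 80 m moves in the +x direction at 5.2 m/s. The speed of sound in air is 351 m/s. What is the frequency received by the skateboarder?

17 km/h = 4.722 m/s.
The observer lies on the +x side, so the source is heading toward the observer and the observer is heading away from the source.
Both move, so f' = f · (v − v_o)/(v − v_s).
f' = 447 × (351 − 5.2)/(351 − 4.722) = 447 × 345.8/346.28 ≈ 446 Hz.

446 Hz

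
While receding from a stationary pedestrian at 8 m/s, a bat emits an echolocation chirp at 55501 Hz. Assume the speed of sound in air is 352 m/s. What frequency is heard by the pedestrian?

Moving source, stationary observer: f' = f · v/(v + v_s) since the source is receding.
f' = 55501 × 352/(352 + 8) = 55501 × 352/360 ≈ 54268 Hz.

54268 Hz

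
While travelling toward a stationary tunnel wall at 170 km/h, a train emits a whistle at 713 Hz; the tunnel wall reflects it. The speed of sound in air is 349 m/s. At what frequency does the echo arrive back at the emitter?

936 Hz

170 km/h = 47.22 m/s.
The tunnel wall receives the sound from a moving source: f₁ = f₀ · v/(v − v_e) = 713 × 349/301.78 ≈ 825 Hz.
On the return leg the train is a moving observer: f₂ = f₁ · (v + v_e)/v = 825 × 396.22/349 ≈ 936 Hz.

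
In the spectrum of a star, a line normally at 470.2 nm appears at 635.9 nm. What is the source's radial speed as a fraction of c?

λ'/λ₀ = 1.3524 > 1 (redshift), so the source is receding.
λ'/λ₀ = √((1 + β)/(1 − β)) for a receding source ⇒ β = (r² − 1)/(r² + 1) with r = λ'/λ₀.
β = (1.8290 − 1)/(1.8290 + 1) ≈ 0.293.

0.293c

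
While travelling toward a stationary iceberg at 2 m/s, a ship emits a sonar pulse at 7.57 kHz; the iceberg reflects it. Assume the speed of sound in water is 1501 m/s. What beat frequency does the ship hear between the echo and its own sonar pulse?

20.2 Hz

The iceberg receives the sound from a moving source: f₁ = f₀ · v/(v − v_e) = 7.57 × 1501/1499 ≈ 7.5801 kHz.
On the return leg the ship is a moving observer: f₂ = f₁ · (v + v_e)/v = 7.5801 × 1503/1501 ≈ 7.5902 kHz.
Beat against the emitted tone (with f₀ = 7570 Hz): |f₂ − f₀| = 2v_e·f₀/(v − v_e) = 2 × 2 × 7570/1499 ≈ 20.2 Hz.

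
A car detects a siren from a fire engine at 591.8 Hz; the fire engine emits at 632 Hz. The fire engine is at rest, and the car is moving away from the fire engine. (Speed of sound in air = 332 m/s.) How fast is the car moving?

21.1 m/s

f' = f · (v − v_o)/v ⇒ v_o = v · |f'/f − 1|.
v_o = 332 × |591.8/632 − 1| = 332 × 0.06361 ≈ 21.1 m/s.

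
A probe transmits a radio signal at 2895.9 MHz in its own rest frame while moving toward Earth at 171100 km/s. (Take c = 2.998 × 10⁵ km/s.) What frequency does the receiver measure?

5539.3 MHz

β = v/c = 171100/299800 = 0.5707.
Relativistic Doppler for frequency: f' = f₀ · √((1 + β)/(1 − β)).
f' = 2895.9 × √(1.5707/0.4293) = 2895.9 × 1.91282 ≈ 5539.3 MHz.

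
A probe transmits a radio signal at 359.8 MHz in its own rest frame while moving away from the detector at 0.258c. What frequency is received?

Relativistic Doppler for frequency: f' = f₀ · √((1 − β)/(1 + β)).
f' = 359.8 × √(0.7420/1.2580) = 359.8 × 0.76800 ≈ 276.3 MHz.

276.3 MHz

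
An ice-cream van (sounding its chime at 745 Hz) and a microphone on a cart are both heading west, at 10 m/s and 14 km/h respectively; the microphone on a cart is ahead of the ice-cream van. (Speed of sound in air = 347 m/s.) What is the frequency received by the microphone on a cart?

759 Hz

14 km/h = 3.889 m/s.
The microphone on a cart is ahead, so the ice-cream van is moving toward it while the microphone on a cart is moving away from the ice-cream van.
With source approaching and observer receding, f' = f · (v − v_o)/(v − v_s).
f' = 745 × (347 − 3.889)/(347 − 10) = 745 × 343.11/337 ≈ 759 Hz.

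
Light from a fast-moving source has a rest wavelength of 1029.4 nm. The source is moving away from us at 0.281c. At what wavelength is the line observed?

1374.0 nm

Relativistic Doppler for wavelength: λ' = λ₀ · √((1 + β)/(1 − β)).
λ' = 1029.4 × √(1.2810/0.7190) = 1029.4 × 1.33478 ≈ 1374.0 nm.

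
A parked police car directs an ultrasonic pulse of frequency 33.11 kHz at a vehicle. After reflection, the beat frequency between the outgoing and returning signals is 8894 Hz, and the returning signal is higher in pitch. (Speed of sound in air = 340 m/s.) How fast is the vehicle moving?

Double Doppler shift off a moving reflector: f₂ = f₀ · (v + u)/(v − u) (u > 0 toward emitter).
Returning signal is higher, so f₂ = f₀ + Δf = 33110 + 8894 = 42004 Hz.
Rearranging, u = v · (f₂ − f₀)/(f₂ + f₀) = 340 × 8894/75114 ≈ 40 m/s.
So the vehicle is moving at 40 m/s toward the emitter.

40 m/s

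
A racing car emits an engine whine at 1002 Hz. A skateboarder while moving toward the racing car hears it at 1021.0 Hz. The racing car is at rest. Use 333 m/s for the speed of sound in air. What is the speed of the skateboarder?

f' = f · (v + v_o)/v ⇒ v_o = v · |f'/f − 1|.
v_o = 333 × |1021.0/1002 − 1| = 333 × 0.01896 ≈ 6.3 m/s.

6.3 m/s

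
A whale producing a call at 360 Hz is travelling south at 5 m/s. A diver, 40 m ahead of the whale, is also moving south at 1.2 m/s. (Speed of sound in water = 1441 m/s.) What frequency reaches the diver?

The diver is ahead, so the whale is moving toward it while the diver is moving away from the whale.
With source approaching and observer receding, f' = f · (v − v_o)/(v − v_s).
f' = 360 × (1441 − 1.2)/(1441 − 5) = 360 × 1439.8/1436 ≈ 361 Hz.

361 Hz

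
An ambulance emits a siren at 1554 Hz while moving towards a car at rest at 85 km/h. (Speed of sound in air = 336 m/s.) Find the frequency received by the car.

1671 Hz

85 km/h = 23.61 m/s.
Only the source moves, toward the listener, so f' = f · v/(v − v_s).
f' = 1554 × 336/(336 − 23.61) = 1554 × 336/312.4 ≈ 1671 Hz.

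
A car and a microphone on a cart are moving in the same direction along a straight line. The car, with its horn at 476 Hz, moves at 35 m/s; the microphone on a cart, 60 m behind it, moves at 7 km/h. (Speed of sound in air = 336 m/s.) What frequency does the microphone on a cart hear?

7 km/h = 1.944 m/s.
The microphone on a cart is behind, so the car is moving away from it while the microphone on a cart is moving toward the car.
Both move, so f' = f · (v + v_o)/(v + v_s).
f' = 476 × (336 + 1.944)/(336 + 35) = 476 × 337.94/371 ≈ 434 Hz.

434 Hz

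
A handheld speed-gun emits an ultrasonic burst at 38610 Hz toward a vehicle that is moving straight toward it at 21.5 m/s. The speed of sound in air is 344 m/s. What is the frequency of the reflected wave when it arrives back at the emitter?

The vehicle first receives the wave as a moving observer: f₁ = f₀ · (v + u)/v = 38610 × (344 + 21.5)/344 ≈ 41023 Hz.
The reflection then acts as a moving source: f₂ = f₁ · v/(v − u) ≈ 43758 Hz.

43758 Hz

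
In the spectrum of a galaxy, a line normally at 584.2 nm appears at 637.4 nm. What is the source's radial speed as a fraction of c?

0.087

λ'/λ₀ = 1.0911 > 1 (redshift), so the source is receding.
λ'/λ₀ = √((1 + β)/(1 − β)) for a receding source ⇒ β = (r² − 1)/(r² + 1) with r = λ'/λ₀.
β = (1.1904 − 1)/(1.1904 + 1) ≈ 0.087.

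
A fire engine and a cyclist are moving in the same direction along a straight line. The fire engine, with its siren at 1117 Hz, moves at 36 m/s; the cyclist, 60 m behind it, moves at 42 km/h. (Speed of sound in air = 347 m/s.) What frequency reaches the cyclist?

42 km/h = 11.67 m/s.
The cyclist is behind, so the fire engine is moving away from it while the cyclist is moving toward the fire engine.
Both move, so f' = f · (v + v_o)/(v + v_s).
f' = 1117 × (347 + 11.67)/(347 + 36) = 1117 × 358.67/383 ≈ 1046 Hz.

1046 Hz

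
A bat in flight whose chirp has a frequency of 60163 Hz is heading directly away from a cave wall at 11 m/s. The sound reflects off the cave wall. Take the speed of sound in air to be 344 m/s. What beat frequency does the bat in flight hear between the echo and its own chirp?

3728 Hz

The cave wall receives the sound from a moving source: f₁ = f₀ · v/(v + v_e) = 60163 × 344/355 ≈ 58299 Hz.
On the return leg the bat in flight is a moving observer: f₂ = f₁ · (v − v_e)/v = 58299 × 333/344 ≈ 56435 Hz.
Equivalently f₂ = f₀ · (v − v_e)/(v + v_e).
Beat against the emitted tone: |f₂ − f₀| = 2v_e·f₀/(v + v_e) = 2 × 11 × 60163/355 ≈ 3728 Hz.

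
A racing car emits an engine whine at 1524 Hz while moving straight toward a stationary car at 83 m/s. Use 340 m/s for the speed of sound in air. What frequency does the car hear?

2016 Hz

Moving source, stationary observer: f' = f · v/(v − v_s) since the source is approaching.
f' = 1524 × 340/(340 − 83) = 1524 × 340/257 ≈ 2016 Hz.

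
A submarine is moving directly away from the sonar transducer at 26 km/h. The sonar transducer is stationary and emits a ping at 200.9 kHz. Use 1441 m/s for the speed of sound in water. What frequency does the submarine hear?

26 km/h = 7.222 m/s.
Only the observer moves, away from the source, so f' = f · (v − v_o)/v.
f' = 200.9 × (1441 − 7.222)/1441 = 200.9 × 1433.8/1441 ≈ 199.9 kHz.

199.9 kHz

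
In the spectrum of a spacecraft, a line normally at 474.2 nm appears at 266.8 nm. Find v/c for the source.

λ'/λ₀ = 0.5626 < 1 (blueshift), so the source is approaching.
λ'/λ₀ = √((1 − β)/(1 + β)) for an approaching source ⇒ β = (1 − r²)/(1 + r²) with r = λ'/λ₀.
β = (1 − 0.3166)/(1 + 0.3166) ≈ 0.519.

0.519c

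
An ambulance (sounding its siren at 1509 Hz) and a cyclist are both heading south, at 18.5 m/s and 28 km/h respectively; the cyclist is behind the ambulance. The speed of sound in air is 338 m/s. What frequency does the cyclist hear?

28 km/h = 7.778 m/s.
The cyclist is behind, so the ambulance is moving away from it while the cyclist is moving toward the ambulance.
Both move, so f' = f · (v + v_o)/(v + v_s).
f' = 1509 × (338 + 7.778)/(338 + 18.5) = 1509 × 345.78/356.5 ≈ 1464 Hz.

1464 Hz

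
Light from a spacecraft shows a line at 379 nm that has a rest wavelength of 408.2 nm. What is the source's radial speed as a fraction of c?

λ'/λ₀ = 0.9285 < 1 (blueshift), so the source is approaching.
λ'/λ₀ = √((1 − β)/(1 + β)) for an approaching source ⇒ β = (1 − r²)/(1 + r²) with r = λ'/λ₀.
β = (1 − 0.8620)/(1 + 0.8620) ≈ 0.074.

0.074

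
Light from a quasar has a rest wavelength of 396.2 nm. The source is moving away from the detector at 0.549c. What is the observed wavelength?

734.3 nm

Relativistic Doppler for wavelength: λ' = λ₀ · √((1 + β)/(1 − β)).
λ' = 396.2 × √(1.5490/0.4510) = 396.2 × 1.85326 ≈ 734.3 nm.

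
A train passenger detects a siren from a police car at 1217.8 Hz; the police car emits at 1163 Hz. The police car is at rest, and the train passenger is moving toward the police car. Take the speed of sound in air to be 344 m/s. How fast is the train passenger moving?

f' = f · (v + v_o)/v ⇒ v_o = v · |f'/f − 1|.
v_o = 344 × |1217.8/1163 − 1| = 344 × 0.04712 ≈ 16.2 m/s.

16.2 m/s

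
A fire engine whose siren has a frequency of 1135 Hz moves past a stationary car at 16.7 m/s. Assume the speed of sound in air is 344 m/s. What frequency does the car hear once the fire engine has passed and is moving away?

Receding: f₂ = f · v/(v + v_s) = 1135 × 344/360.7 ≈ 1082 Hz.

1082 Hz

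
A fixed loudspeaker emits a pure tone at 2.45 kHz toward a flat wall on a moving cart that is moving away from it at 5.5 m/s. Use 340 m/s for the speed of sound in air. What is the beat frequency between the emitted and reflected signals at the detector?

At the flat wall on a moving cart (a moving observer), f₁ = f₀ · (v − u)/v = 2.45 × 334.5/340 ≈ 2.4104 kHz.
The reflection then acts as a moving source: f₂ = f₁ · v/(v + u) ≈ 2.3720 kHz.
Beat frequency (with f₀ = 2450 Hz): |f₂ − f₀| = 2u·f₀/(v + u) = 2 × 5.5 × 2450/345.5 ≈ 78 Hz.

78 Hz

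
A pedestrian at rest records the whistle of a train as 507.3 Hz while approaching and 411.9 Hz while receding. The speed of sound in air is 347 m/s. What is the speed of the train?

f₁/f₂ = (v + v_s)/(v − v_s), so v_s = v · (f₁ − f₂)/(f₁ + f₂).
v_s = 347 × (507.3 − 411.9)/(507.3 + 411.9) = 347 × 95.4/919.2 ≈ 36 m/s.

36 m/s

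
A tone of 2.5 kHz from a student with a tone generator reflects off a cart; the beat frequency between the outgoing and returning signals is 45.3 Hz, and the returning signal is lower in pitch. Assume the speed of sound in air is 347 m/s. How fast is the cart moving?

3.2 m/s

Double Doppler shift off a moving reflector: f₂ = f₀ · (v + u)/(v − u) (u > 0 toward emitter).
Returning signal is lower, so f₂ = f₀ − Δf = 2500 − 45.3 = 2454.7 Hz.
Rearranging, u = v · (f₂ − f₀)/(f₂ + f₀) = 347 × -45.3/4954.7 ≈ -3.2 m/s.
So the cart is moving at 3.2 m/s away from the emitter.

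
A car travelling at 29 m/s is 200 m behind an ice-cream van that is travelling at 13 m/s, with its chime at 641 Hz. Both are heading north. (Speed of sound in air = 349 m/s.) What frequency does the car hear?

The car is behind, so the ice-cream van is moving away from it while the car is moving toward the ice-cream van.
With source receding and observer approaching, f' = f · (v + v_o)/(v + v_s).
f' = 641 × (349 + 29)/(349 + 13) = 641 × 378/362 ≈ 669 Hz.

669 Hz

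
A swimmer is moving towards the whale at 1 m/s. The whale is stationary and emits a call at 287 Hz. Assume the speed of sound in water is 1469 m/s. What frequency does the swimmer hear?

Only the observer moves, toward the source, so f' = f · (v + v_o)/v.
f' = 287 × (1469 + 1)/1469 = 287 × 1470/1469 ≈ 287 Hz.

287 Hz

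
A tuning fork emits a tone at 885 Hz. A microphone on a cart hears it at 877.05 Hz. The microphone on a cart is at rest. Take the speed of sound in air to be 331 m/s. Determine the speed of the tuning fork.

3.0 m/s

f' < f, so the tuning fork is receding.
f' = f · v/(v + v_s) ⇒ v_s = v · |1 − f/f'|.
v_s = 331 × |1 − 885/877.05| = 331 × 0.009064 ≈ 3.0 m/s.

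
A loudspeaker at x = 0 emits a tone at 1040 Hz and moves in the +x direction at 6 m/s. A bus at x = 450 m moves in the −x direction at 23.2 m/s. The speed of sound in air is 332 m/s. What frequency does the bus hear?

The observer lies on the +x side, so the source is heading toward the observer and the observer is heading toward the source.
Both move, so f' = f · (v + v_o)/(v − v_s).
f' = 1040 × (332 + 23.2)/(332 − 6) = 1040 × 355.2/326 ≈ 1133 Hz.

1133 Hz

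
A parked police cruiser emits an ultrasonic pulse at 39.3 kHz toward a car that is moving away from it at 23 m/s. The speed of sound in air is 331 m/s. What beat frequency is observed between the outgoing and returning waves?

The car first receives the wave as a moving observer: f₁ = f₀ · (v − u)/v = 39.3 × (331 − 23)/331 ≈ 36.57 kHz.
On reflection it acts as a source moving away from the stationary detector: f₂ = f₁ · v/(v + u) = 36.57 × 331/354 ≈ 34.19 kHz.
Beat frequency (with f₀ = 39300 Hz): |f₂ − f₀| = 2u·f₀/(v + u) = 2 × 23 × 39300/354 ≈ 5107 Hz.

5107 Hz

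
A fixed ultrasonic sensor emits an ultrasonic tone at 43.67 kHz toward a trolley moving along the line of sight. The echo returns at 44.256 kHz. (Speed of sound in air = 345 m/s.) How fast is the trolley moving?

2.30 m/s

Double Doppler shift off a moving reflector: f₂ = f₀ · (v + u)/(v − u) (u > 0 toward emitter).
Rearranging, u = v · (f₂ − f₀)/(f₂ + f₀) = 345 × 0.586/87.926 ≈ 2.30 m/s.
So the trolley is moving at 2.30 m/s toward the emitter.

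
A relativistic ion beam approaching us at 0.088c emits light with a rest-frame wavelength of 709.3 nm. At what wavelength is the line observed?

Relativistic Doppler for wavelength: λ' = λ₀ · √((1 − β)/(1 + β)).
λ' = 709.3 × √(0.9120/1.0880) = 709.3 × 0.91555 ≈ 649.4 nm.

649.4 nm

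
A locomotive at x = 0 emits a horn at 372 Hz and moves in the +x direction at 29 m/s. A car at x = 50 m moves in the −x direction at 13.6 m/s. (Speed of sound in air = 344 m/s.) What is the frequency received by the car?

The observer lies on the +x side, so the source is heading toward the observer and the observer is heading toward the source.
With source approaching and observer approaching, f' = f · (v + v_o)/(v − v_s).
f' = 372 × (344 + 13.6)/(344 − 29) = 372 × 357.6/315 ≈ 422 Hz.

422 Hz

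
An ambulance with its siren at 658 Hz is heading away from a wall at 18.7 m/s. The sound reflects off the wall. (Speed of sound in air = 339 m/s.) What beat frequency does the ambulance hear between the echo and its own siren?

The wall receives the sound from a moving source: f₁ = f₀ · v/(v + v_e) = 658 × 339/357.7 ≈ 623.6 Hz.
On the return leg the ambulance is a moving observer: f₂ = f₁ · (v − v_e)/v = 623.6 × 320.3/339 ≈ 589.2 Hz.
Beat against the emitted tone: |f₂ − f₀| = 2v_e·f₀/(v + v_e) = 2 × 18.7 × 658/357.7 ≈ 69 Hz.

69 Hz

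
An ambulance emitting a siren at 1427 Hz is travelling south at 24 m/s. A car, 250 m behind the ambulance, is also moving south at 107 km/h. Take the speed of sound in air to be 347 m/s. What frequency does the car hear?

1449 Hz

107 km/h = 29.72 m/s.
The car is behind, so the ambulance is moving away from it while the car is moving toward the ambulance.
With source receding and observer approaching, f' = f · (v + v_o)/(v + v_s).
f' = 1427 × (347 + 29.72)/(347 + 24) = 1427 × 376.72/371 ≈ 1449 Hz.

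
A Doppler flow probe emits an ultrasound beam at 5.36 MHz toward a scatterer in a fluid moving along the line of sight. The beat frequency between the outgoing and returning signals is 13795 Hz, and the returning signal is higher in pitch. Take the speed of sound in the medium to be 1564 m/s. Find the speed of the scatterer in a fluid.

Double Doppler shift off a moving reflector: f₂ = f₀ · (v + u)/(v − u) (u > 0 toward emitter).
Returning signal is higher, so f₂ = f₀ + Δf = 5360000 + 13795 = 5373795 Hz.
Rearranging, u = v · (f₂ − f₀)/(f₂ + f₀) = 1564 × 13795/10733795 ≈ 2.01 m/s.
So the scatterer in a fluid is moving at 2.01 m/s toward the emitter.

2.01 m/s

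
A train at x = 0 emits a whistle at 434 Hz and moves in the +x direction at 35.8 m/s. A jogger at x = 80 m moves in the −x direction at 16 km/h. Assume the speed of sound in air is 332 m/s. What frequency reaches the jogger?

493 Hz

16 km/h = 4.444 m/s.
The observer lies on the +x side, so the source is heading toward the observer and the observer is heading toward the source.
With source approaching and observer approaching, f' = f · (v + v_o)/(v − v_s).
f' = 434 × (332 + 4.444)/(332 − 35.8) = 434 × 336.44/296.2 ≈ 493 Hz.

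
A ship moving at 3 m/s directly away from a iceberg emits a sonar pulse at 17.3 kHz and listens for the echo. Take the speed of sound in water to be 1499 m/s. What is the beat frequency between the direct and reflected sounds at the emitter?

The iceberg receives the sound from a moving source: f₁ = f₀ · v/(v + v_e) = 17.3 × 1499/1502 ≈ 17.2654 kHz.
On the return leg the ship is a moving observer: f₂ = f₁ · (v − v_e)/v = 17.2654 × 1496/1499 ≈ 17.2309 kHz.
Equivalently f₂ = f₀ · (v − v_e)/(v + v_e).
Beat against the emitted tone (with f₀ = 17300 Hz): |f₂ − f₀| = 2v_e·f₀/(v + v_e) = 2 × 3 × 17300/1502 ≈ 69 Hz.

69 Hz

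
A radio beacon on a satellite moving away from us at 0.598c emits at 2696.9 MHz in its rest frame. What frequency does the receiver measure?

1352.7 MHz

Relativistic Doppler for frequency: f' = f₀ · √((1 − β)/(1 + β)).
f' = 2696.9 × √(0.4020/1.5980) = 2696.9 × 0.50156 ≈ 1352.7 MHz.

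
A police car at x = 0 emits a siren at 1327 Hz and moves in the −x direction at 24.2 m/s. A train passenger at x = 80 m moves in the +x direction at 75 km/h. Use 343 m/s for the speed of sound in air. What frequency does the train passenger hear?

1164 Hz

75 km/h = 20.83 m/s.
The observer lies on the +x side, so the source is heading away from the observer and the observer is heading away from the source.
With source receding and observer receding, f' = f · (v − v_o)/(v + v_s).
f' = 1327 × (343 − 20.83)/(343 + 24.2) = 1327 × 322.17/367.2 ≈ 1164 Hz.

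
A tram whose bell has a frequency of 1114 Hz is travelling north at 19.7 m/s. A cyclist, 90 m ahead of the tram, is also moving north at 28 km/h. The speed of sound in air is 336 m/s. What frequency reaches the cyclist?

28 km/h = 7.778 m/s.
The cyclist is ahead, so the tram is moving toward it while the cyclist is moving away from the tram.
Both move, so f' = f · (v − v_o)/(v − v_s).
f' = 1114 × (336 − 7.778)/(336 − 19.7) = 1114 × 328.22/316.3 ≈ 1156 Hz.

1156 Hz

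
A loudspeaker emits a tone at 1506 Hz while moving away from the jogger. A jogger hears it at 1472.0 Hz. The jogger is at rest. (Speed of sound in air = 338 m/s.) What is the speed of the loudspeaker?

f' = f · v/(v + v_s) ⇒ v_s = v · |1 − f/f'|.
v_s = 338 × |1 − 1506/1472.0| = 338 × 0.0231 ≈ 7.8 m/s.

7.8 m/s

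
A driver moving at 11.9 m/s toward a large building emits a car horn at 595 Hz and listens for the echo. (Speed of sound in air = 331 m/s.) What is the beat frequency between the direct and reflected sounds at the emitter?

44.4 Hz

The large building receives the sound from a moving source: f₁ = f₀ · v/(v − v_e) = 595 × 331/319.1 ≈ 617.2 Hz.
On the return leg the driver is a moving observer: f₂ = f₁ · (v + v_e)/v = 617.2 × 342.9/331 ≈ 639.4 Hz.
Equivalently f₂ = f₀ · (v + v_e)/(v − v_e).
Beat against the emitted tone: |f₂ − f₀| = 2v_e·f₀/(v − v_e) = 2 × 11.9 × 595/319.1 ≈ 44.4 Hz.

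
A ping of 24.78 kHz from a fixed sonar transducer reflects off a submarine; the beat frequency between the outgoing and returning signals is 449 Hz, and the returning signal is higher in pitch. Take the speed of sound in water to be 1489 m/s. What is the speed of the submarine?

Double Doppler shift off a moving reflector: f₂ = f₀ · (v + u)/(v − u) (u > 0 toward emitter).
Returning signal is higher, so f₂ = f₀ + Δf = 24780 + 449 = 25229 Hz.
Rearranging, u = v · (f₂ − f₀)/(f₂ + f₀) = 1489 × 449/50009 ≈ 13.4 m/s.
So the submarine is moving at 13.4 m/s toward the emitter.

13.4 m/s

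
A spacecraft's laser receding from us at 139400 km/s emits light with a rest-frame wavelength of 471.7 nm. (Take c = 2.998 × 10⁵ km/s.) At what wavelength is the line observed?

780.5 nm

β = v/c = 139400/299800 = 0.4650.
Relativistic Doppler for wavelength: λ' = λ₀ · √((1 + β)/(1 − β)).
λ' = 471.7 × √(1.4650/0.5350) = 471.7 × 1.65474 ≈ 780.5 nm.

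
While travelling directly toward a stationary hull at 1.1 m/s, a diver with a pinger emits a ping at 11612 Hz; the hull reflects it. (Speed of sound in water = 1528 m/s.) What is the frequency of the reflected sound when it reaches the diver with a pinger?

11629 Hz

The hull receives the sound from a moving source: f₁ = f₀ · v/(v − v_e) = 11612 × 1528/1526.9 ≈ 11620 Hz.
On the return leg the diver with a pinger is a moving observer: f₂ = f₁ · (v + v_e)/v = 11620 × 1529.1/1528 ≈ 11629 Hz.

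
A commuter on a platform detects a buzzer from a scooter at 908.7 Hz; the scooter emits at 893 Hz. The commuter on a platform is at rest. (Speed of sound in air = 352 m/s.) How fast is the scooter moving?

f' > f, so the scooter is approaching.
f' = f · v/(v − v_s) ⇒ v_s = v · |1 − f/f'|.
v_s = 352 × |1 − 893/908.7| = 352 × 0.01728 ≈ 6.1 m/s.

6.1 m/s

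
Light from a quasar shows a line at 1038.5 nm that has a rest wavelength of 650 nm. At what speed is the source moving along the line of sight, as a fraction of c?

0.437

λ'/λ₀ = 1.5977 > 1 (redshift), so the source is receding.
λ'/λ₀ = √((1 + β)/(1 − β)) for a receding source ⇒ β = (r² − 1)/(r² + 1) with r = λ'/λ₀.
β = (2.5526 − 1)/(2.5526 + 1) ≈ 0.437.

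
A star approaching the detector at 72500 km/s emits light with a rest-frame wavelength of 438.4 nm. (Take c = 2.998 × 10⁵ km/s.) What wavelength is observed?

β = v/c = 72500/299800 = 0.2418.
Relativistic Doppler for wavelength: λ' = λ₀ · √((1 − β)/(1 + β)).
λ' = 438.4 × √(0.7582/1.2418) = 438.4 × 0.78136 ≈ 342.5 nm.

342.5 nm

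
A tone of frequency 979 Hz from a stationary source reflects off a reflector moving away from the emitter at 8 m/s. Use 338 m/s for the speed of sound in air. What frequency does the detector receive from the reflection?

The reflector first receives the wave as a moving observer: f₁ = f₀ · (v − u)/v = 979 × (338 − 8)/338 ≈ 956 Hz.
The reflection then acts as a moving source: f₂ = f₁ · v/(v + u) ≈ 934 Hz.
Equivalently f₂ = f₀ · (v − u)/(v + u).

934 Hz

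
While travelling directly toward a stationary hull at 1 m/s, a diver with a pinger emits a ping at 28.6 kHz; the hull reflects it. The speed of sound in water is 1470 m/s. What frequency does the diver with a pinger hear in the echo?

The hull receives the sound from a moving source: f₁ = f₀ · v/(v − v_e) = 28.6 × 1470/1469 ≈ 28.6 kHz.
On the return leg the diver with a pinger is a moving observer: f₂ = f₁ · (v + v_e)/v = 28.6 × 1471/1470 ≈ 28.6 kHz.
Equivalently f₂ = f₀ · (v + v_e)/(v − v_e).

28.6 kHz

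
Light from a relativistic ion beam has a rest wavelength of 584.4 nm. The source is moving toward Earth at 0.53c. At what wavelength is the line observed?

323.9 nm

Relativistic Doppler for wavelength: λ' = λ₀ · √((1 − β)/(1 + β)).
λ' = 584.4 × √(0.4700/1.5300) = 584.4 × 0.55425 ≈ 323.9 nm.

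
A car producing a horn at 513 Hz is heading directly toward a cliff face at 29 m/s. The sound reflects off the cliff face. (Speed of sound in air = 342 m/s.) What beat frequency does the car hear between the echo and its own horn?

95 Hz

The cliff face receives the sound from a moving source: f₁ = f₀ · v/(v − v_e) = 513 × 342/313 ≈ 560.5 Hz.
On the return leg the car is a moving observer: f₂ = f₁ · (v + v_e)/v = 560.5 × 371/342 ≈ 608.1 Hz.
Equivalently f₂ = f₀ · (v + v_e)/(v − v_e).
Beat against the emitted tone: |f₂ − f₀| = 2v_e·f₀/(v − v_e) = 2 × 29 × 513/313 ≈ 95 Hz.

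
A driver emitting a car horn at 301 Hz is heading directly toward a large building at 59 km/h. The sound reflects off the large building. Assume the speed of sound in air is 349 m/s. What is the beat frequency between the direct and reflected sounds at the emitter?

59 km/h = 16.39 m/s.
The large building receives the sound from a moving source: f₁ = f₀ · v/(v − v_e) = 301 × 349/332.61 ≈ 315.8 Hz.
On the return leg the driver is a moving observer: f₂ = f₁ · (v + v_e)/v = 315.8 × 365.39/349 ≈ 330.7 Hz.
Beat against the emitted tone: |f₂ − f₀| = 2v_e·f₀/(v − v_e) = 2 × 16.39 × 301/332.61 ≈ 29.7 Hz.

29.7 Hz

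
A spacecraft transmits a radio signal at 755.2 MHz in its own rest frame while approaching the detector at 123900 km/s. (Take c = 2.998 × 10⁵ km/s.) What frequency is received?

1172.1 MHz

β = v/c = 123900/299800 = 0.4133.
Relativistic Doppler for frequency: f' = f₀ · √((1 + β)/(1 − β)).
f' = 755.2 × √(1.4133/0.5867) = 755.2 × 1.55202 ≈ 1172.1 MHz.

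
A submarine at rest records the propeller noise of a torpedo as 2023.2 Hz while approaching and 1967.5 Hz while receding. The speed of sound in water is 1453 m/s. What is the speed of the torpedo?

20.3 m/s

f₁/f₂ = (v + v_s)/(v − v_s), so v_s = v · (f₁ − f₂)/(f₁ + f₂).
v_s = 1453 × (2023.2 − 1967.5)/(2023.2 + 1967.5) = 1453 × 55.7/3990.7 ≈ 20.3 m/s.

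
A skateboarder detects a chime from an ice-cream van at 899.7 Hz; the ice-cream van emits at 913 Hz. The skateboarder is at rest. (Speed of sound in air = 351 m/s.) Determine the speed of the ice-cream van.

f' < f, so the ice-cream van is receding.
f' = f · v/(v + v_s) ⇒ v_s = v · |1 − f/f'|.
v_s = 351 × |1 − 913/899.7| = 351 × 0.01478 ≈ 5.2 m/s.

5.2 m/s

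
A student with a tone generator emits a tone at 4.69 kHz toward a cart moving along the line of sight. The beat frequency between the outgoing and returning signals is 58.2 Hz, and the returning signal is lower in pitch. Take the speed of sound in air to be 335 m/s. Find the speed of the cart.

2.09 m/s

Double Doppler shift off a moving reflector: f₂ = f₀ · (v + u)/(v − u) (u > 0 toward emitter).
Returning signal is lower, so f₂ = f₀ − Δf = 4690 − 58.2 = 4631.8 Hz.
Rearranging, u = v · (f₂ − f₀)/(f₂ + f₀) = 335 × -58.2/9321.8 ≈ -2.09 m/s.
So the cart is moving at 2.09 m/s away from the emitter.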